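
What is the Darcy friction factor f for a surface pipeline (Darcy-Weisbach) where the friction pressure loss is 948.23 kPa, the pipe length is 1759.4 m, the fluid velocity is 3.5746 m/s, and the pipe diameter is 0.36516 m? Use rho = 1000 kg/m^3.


f = dP*1000 / ((L/D)*(rho*vel^2/2))
f = 948.23*1000 / ((1759.4/0.36516)*(1000*3.5746^2/2))
f = 0.030804


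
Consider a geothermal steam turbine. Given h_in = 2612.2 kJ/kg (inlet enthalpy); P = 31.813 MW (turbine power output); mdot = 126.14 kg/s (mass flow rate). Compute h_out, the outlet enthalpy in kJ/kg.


h_out = h_in - P * 1000 / mdot
h_out = 2612.2 - 31.813 * 1000 / 126.14
h_out = 2360.0 kJ/kg


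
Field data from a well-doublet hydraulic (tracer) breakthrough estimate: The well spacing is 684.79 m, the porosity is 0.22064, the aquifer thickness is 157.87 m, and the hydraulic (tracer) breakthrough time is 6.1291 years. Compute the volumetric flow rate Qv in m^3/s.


Qv = pi*hr*phi*L^2 / (3*t_bt*365.25*86400)
Qv = pi*157.87*0.22064*684.79^2 / (3*6.1291*365.25*86400)
Qv = 0.088435 m^3/s


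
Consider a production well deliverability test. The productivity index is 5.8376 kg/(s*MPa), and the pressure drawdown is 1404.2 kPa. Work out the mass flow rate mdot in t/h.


mdot = PI * dP / 1000
mdot = 5.8376 * 1404.2 / 1000
mdot = 8.197158 kg/s
Convert: 8.197158 kg/s * 3.6 = 29.510 t/h
mdot = 29.510 t/h


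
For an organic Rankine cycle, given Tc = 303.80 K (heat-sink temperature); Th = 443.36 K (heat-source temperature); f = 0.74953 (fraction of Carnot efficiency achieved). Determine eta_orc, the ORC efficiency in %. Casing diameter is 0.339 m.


eta_orc = (1 - Tc/Th) * f * 100
eta_orc = (1 - 303.80/443.36) * 0.74953 * 100
eta_orc = 23.594 %


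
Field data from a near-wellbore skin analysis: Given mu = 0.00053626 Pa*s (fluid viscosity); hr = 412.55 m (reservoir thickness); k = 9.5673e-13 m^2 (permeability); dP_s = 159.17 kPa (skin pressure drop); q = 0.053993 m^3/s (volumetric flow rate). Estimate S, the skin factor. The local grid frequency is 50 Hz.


S = dP_s * 1000 * 2*pi*k*hr / (q*mu)
S = 159.17 * 1000 * 2*pi*9.5673e-13*412.55 / (0.053993*0.00053626)
S = 13.633


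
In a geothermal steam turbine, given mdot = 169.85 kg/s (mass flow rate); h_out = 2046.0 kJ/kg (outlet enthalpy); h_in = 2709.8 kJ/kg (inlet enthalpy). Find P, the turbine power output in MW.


P = mdot * (h_in - h_out) / 1000
P = 169.85 * (2709.8 - 2046.0) / 1000
P = 112.75 MW


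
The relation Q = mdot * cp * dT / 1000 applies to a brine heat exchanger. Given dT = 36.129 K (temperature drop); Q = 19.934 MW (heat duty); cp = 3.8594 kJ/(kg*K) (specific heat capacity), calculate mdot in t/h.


mdot = Q * 1000 / (cp * dT)
mdot = 19.934 * 1000 / (3.8594 * 36.129)
mdot = 142.9614 kg/s
Convert: 142.9614 kg/s * 3.6 = 514.66 t/h
mdot = 514.66 t/h


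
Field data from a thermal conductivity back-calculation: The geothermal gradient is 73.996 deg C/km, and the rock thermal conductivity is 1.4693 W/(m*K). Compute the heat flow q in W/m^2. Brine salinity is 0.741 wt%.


q = k * grad / 1000
q = 1.4693 * 73.996 / 1000
q = 0.10872 W/m^2


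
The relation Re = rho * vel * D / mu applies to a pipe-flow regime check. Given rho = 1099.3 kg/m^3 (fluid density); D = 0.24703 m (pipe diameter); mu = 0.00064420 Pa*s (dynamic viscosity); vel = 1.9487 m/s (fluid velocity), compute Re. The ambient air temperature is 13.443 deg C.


Re = rho * vel * D / mu
Re = 1099.3 * 1.9487 * 0.24703 / 0.00064420
Re = 8.2147e+05


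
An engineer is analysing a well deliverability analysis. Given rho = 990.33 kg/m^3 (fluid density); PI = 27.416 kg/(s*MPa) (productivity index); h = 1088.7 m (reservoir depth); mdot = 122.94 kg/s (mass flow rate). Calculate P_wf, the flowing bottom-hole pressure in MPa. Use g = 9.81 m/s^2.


Step 1: P_i = rho*g*h/1e6 = 990.33*9.81*1088.7/1e6 = 10.57687 MPa
Step 2: P_wf = P_i - mdot/PI = 10.57687 - 122.94/27.416 = 6.0926 MPa
P_wf = 6.0926 MPa


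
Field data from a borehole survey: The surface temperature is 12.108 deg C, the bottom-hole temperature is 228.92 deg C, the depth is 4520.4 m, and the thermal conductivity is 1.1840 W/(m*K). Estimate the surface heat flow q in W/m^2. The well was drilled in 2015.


Step 1: grad = (T_d - T_surf)/d * 1000 = (228.92 - 12.108)/4520.4 * 1000 = 47.96301 deg C/km
Step 2: q = k * grad / 1000 = 1.184 * 47.96301 / 1000 = 0.056788 W/m^2
q = 0.056788 W/m^2


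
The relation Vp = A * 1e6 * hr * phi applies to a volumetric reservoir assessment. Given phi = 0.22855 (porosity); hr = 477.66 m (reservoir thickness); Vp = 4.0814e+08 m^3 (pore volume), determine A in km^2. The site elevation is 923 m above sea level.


A = Vp / (1e6 * hr * phi)
A = 4.0814e+08 / (1e6 * 477.66 * 0.22855)
A = 3.7386 km^2


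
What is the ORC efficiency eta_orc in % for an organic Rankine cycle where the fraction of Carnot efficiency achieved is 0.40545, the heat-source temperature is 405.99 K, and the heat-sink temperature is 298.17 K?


eta_orc = (1 - Tc/Th) * f * 100
eta_orc = (1 - 298.17/405.99) * 0.40545 * 100
eta_orc = 10.768 %


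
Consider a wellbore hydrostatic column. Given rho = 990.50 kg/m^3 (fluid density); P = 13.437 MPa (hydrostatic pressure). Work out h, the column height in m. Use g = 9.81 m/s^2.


h = P * 1e6 / (g * rho)
h = 13.437 * 1e6 / (9.81 * 990.50)
h = 1382.9 m


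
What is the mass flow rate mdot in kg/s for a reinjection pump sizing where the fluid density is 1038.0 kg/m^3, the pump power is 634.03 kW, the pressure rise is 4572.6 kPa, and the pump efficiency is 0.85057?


mdot = P_pump * rho * eta / dP
mdot = 634.03 * 1038.0 * 0.85057 / 4572.6
mdot = 122.42 kg/s


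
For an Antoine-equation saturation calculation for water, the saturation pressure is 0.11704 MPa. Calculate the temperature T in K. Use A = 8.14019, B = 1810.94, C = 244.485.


T = B / (A - log10(P_sat * 760 / 0.101325)) - C
T = 1810.94 / (8.14019 - log10(0.11704 * 760 / 0.101325)) - 244.485
T = 103.9899 deg C
Convert to K: 103.9899 + 273.15 = 377.14 K
T = 377.14 K


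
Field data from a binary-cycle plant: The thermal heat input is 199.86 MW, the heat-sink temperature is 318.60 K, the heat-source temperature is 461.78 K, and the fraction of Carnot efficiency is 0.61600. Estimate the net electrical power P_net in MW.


Step 1: eta = (1 - Tc/Th)*f = (1 - 318.6/461.78)*0.616 = 0.1909976
Step 2: P_net = eta * Q_in = 0.1909976 * 199.86 = 38.173 MW
P_net = 38.173 MW


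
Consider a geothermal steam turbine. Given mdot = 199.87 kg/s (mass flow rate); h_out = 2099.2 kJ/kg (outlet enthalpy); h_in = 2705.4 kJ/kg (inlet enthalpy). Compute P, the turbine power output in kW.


P = mdot * (h_in - h_out) / 1000
P = 199.87 * (2705.4 - 2099.2) / 1000
P = 121.1612 MW
Convert: 121.1612 MW * 1000.0 = 1.2116e+05 kW
P = 1.2116e+05 kW


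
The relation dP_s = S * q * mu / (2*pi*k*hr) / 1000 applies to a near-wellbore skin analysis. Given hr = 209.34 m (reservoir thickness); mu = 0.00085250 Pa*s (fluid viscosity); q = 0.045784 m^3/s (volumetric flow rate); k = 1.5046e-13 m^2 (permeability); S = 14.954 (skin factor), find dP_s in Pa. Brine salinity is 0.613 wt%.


dP_s = S * q * mu / (2*pi*k*hr) / 1000
dP_s = 14.954 * 0.045784 * 0.00085250 / (2*pi*1.5046e-13*209.34) / 1000
dP_s = 2949.255 kPa
Convert: 2949.255 kPa * 1000.0 = 2.9493e+06 Pa
dP_s = 2.9493e+06 Pa


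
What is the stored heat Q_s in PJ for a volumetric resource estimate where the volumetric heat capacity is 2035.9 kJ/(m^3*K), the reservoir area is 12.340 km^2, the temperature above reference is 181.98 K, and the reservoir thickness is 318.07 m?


Step 1: Vr = A*1e6*hr = 12.34*1e6*318.07 = 3.924984e+09 m^3
Step 2: Q_s = Vr*rhoc*dT/1e12 = 3.924984e+09*2035.9*181.98/1e12 = 1454.2 PJ
Q_s = 1454.2 PJ


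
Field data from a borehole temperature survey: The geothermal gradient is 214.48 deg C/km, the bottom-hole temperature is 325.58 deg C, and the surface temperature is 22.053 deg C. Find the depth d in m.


d = (T_d - T_surf) / grad * 1000
d = (325.58 - 22.053) / 214.48 * 1000
d = 1415.2 m


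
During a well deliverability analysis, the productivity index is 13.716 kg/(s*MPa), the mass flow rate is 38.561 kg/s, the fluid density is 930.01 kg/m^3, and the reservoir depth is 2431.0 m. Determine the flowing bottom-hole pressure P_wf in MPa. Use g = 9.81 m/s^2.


Step 1: P_i = rho*g*h/1e6 = 930.01*9.81*2431.0/1e6 = 22.17898 MPa
Step 2: P_wf = P_i - mdot/PI = 22.17898 - 38.561/13.716 = 19.368 MPa
P_wf = 19.368 MPa


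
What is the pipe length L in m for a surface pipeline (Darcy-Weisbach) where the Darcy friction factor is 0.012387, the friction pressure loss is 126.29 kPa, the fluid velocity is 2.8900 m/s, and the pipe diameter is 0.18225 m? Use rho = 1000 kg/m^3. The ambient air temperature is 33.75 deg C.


L = dP*1000*D / (f*rho*vel^2/2)
L = 126.29*1000*0.18225 / (0.012387*1000*2.8900^2/2)
L = 444.94 m


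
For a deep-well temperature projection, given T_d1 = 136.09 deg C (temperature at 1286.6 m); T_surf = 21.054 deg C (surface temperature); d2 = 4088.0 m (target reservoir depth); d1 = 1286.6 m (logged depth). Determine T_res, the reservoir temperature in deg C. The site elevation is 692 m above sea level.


Step 1: grad = (T_d1 - T_surf)/d1 * 1000 = (136.09 - 21.054)/1286.6 * 1000 = 89.41085 deg C/km
Step 2: T_res = T_surf + grad*d2/1000 = 21.054 + 89.41085*4088.0/1000 = 386.57 deg C
T_res = 386.57 deg C


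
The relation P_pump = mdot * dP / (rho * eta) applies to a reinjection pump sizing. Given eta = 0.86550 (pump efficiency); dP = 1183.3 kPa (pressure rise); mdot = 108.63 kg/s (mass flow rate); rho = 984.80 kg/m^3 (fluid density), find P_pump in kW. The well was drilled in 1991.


P_pump = mdot * dP / (rho * eta)
P_pump = 108.63 * 1183.3 / (984.80 * 0.86550)
P_pump = 150.81 kW


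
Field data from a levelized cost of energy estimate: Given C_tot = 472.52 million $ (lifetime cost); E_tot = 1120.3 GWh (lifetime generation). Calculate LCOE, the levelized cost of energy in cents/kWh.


LCOE = C_tot / E_tot * 100
LCOE = 472.52 / 1120.3 * 100
LCOE = 42.178 cents/kWh


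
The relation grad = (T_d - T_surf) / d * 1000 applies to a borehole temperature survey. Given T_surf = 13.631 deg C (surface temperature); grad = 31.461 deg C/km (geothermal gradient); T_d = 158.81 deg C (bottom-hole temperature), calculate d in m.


d = (T_d - T_surf) / grad * 1000
d = (158.81 - 13.631) / 31.461 * 1000
d = 4614.6 m


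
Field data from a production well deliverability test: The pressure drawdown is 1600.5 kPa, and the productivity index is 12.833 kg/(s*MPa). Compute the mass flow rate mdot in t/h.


mdot = PI * dP / 1000
mdot = 12.833 * 1600.5 / 1000
mdot = 20.53922 kg/s
Convert: 20.53922 kg/s * 3.6 = 73.941 t/h
mdot = 73.941 t/h


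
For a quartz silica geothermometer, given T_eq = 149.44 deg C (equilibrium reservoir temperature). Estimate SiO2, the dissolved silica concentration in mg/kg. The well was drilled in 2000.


SiO2 = 10^(5.19 - 1309/(T_eq + 273.15))
SiO2 = 10^(5.19 - 1309/(149.44 + 273.15))
SiO2 = 123.72 mg/kg


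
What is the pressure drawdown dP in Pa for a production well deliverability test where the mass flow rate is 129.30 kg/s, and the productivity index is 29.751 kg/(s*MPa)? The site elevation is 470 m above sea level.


dP = mdot * 1000 / PI
dP = 129.30 * 1000 / 29.751
dP = 4346.072 kPa
Convert: 4346.072 kPa * 1000.0 = 4.3461e+06 Pa
dP = 4.3461e+06 Pa


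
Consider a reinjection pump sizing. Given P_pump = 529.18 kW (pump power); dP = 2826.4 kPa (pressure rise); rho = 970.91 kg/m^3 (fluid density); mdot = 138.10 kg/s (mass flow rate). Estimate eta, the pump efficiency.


eta = mdot * dP / (rho * P_pump)
eta = 138.10 * 2826.4 / (970.91 * 529.18)
eta = 0.75970


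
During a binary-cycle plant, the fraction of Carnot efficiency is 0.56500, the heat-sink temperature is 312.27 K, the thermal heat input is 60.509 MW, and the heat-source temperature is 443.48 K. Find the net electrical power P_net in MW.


Step 1: eta = (1 - Tc/Th)*f = (1 - 312.27/443.48)*0.565 = 0.1671635
Step 2: P_net = eta * Q_in = 0.1671635 * 60.509 = 10.115 MW
P_net = 10.115 MW


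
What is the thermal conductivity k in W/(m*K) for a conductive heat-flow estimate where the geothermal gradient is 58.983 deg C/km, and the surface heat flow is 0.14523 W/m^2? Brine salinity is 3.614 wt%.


k = q * 1000 / grad
k = 0.14523 * 1000 / 58.983
k = 2.4622 W/(m*K)


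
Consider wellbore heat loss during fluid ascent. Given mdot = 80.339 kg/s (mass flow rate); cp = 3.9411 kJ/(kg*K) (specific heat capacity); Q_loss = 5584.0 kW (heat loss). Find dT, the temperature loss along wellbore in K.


dT = Q_loss / (mdot * cp)
dT = 5584.0 / (80.339 * 3.9411)
dT = 17.636 K


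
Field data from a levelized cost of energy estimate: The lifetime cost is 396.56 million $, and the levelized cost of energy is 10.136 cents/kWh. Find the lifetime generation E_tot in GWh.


E_tot = C_tot / LCOE * 100
E_tot = 396.56 / 10.136 * 100
E_tot = 3912.4 GWh


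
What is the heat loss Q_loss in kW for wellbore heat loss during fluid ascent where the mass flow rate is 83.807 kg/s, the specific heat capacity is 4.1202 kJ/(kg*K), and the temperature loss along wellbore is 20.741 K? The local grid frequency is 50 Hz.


Q_loss = mdot * cp * dT
Q_loss = 83.807 * 4.1202 * 20.741
Q_loss = 7161.9 kW


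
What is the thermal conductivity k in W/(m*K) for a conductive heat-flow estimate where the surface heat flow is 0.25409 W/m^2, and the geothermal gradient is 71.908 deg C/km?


k = q * 1000 / grad
k = 0.25409 * 1000 / 71.908
k = 3.5335 W/(m*K)


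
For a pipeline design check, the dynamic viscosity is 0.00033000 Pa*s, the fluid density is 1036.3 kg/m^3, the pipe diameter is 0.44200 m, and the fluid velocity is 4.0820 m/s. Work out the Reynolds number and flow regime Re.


Step 1: Re = rho*vel*D/mu = 1036.3*4.082*0.442/0.00033 = 5.6659e+06
Step 2: Re = 5.6659e+06 > 4000, so flow is turbulent.
Re = 5.6659e+06 (turbulent)


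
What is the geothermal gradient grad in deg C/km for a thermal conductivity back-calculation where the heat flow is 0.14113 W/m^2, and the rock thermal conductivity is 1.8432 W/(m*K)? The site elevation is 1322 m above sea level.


grad = q / k * 1000
grad = 0.14113 / 1.8432 * 1000
grad = 76.568 deg C/km


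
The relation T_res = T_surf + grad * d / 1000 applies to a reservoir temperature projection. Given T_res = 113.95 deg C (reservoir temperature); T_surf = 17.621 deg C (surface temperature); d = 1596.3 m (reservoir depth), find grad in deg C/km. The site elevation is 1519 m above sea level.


grad = (T_res - T_surf) / d * 1000
grad = (113.95 - 17.621) / 1596.3 * 1000
grad = 60.345 deg C/km


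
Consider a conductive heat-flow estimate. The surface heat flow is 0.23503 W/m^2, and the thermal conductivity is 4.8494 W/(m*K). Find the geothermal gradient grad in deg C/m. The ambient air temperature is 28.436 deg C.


grad = q * 1000 / k
grad = 0.23503 * 1000 / 4.8494
grad = 48.46579 deg C/km
Convert: 48.46579 deg C/km * 0.001 = 0.048466 deg C/m
grad = 0.048466 deg C/m


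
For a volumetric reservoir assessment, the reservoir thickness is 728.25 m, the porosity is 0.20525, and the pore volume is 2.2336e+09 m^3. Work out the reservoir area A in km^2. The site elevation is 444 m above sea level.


A = Vp / (1e6 * hr * phi)
A = 2.2336e+09 / (1e6 * 728.25 * 0.20525)
A = 14.943 km^2


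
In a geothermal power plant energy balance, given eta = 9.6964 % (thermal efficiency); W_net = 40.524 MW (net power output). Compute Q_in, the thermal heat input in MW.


Q_in = W_net / (eta / 100)
Q_in = 40.524 / (9.6964 / 100)
Q_in = 417.93 MW


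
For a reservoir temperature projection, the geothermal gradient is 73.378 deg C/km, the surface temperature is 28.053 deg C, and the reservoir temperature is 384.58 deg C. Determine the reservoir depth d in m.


d = (T_res - T_surf) / grad * 1000
d = (384.58 - 28.053) / 73.378 * 1000
d = 4858.8 m


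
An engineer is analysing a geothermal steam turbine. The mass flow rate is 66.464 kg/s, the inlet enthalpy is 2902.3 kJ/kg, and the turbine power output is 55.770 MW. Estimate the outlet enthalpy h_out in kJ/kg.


h_out = h_in - P * 1000 / mdot
h_out = 2902.3 - 55.770 * 1000 / 66.464
h_out = 2063.2 kJ/kg


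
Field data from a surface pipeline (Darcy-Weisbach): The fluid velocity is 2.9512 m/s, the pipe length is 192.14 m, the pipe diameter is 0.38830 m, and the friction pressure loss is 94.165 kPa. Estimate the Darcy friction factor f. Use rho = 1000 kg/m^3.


f = dP*1000 / ((L/D)*(rho*vel^2/2))
f = 94.165*1000 / ((192.14/0.38830)*(1000*2.9512^2/2))
f = 0.043699


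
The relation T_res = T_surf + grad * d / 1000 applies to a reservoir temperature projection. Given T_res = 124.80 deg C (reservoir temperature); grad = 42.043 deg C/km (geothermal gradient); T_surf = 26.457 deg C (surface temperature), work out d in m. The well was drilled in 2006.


d = (T_res - T_surf) / grad * 1000
d = (124.80 - 26.457) / 42.043 * 1000
d = 2339.1 m


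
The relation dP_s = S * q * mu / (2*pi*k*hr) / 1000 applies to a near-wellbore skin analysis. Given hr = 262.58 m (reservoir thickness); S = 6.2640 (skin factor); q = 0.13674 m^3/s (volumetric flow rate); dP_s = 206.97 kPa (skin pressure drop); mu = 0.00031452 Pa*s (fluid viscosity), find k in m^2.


k = S*q*mu / (2*pi*dP_s*1000*hr)
k = 6.2640*0.13674*0.00031452 / (2*pi*206.97*1000*262.58)
k = 7.8894e-13 m^2


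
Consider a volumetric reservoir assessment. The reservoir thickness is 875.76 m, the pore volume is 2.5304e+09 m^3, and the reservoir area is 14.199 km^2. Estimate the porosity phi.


phi = Vp / (A * 1e6 * hr)
phi = 2.5304e+09 / (14.199 * 1e6 * 875.76)
phi = 0.20349


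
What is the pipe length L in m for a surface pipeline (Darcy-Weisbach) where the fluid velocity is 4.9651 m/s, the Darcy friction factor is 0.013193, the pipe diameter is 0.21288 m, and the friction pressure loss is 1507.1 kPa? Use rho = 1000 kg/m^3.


L = dP*1000*D / (f*rho*vel^2/2)
L = 1507.1*1000*0.21288 / (0.013193*1000*4.9651^2/2)
L = 1972.9 m


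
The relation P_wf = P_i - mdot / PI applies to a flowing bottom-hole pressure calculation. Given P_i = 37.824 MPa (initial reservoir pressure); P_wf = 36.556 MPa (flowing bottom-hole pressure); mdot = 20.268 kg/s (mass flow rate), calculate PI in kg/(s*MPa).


PI = mdot / (P_i - P_wf)
PI = 20.268 / (37.824 - 36.556)
PI = 15.984 kg/(s*MPa)


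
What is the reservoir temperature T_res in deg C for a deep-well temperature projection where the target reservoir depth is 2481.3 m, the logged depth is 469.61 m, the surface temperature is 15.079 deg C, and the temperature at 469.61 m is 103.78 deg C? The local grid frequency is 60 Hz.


Step 1: grad = (T_d1 - T_surf)/d1 * 1000 = (103.78 - 15.079)/469.61 * 1000 = 188.8823 deg C/km
Step 2: T_res = T_surf + grad*d2/1000 = 15.079 + 188.8823*2481.3/1000 = 483.75 deg C
T_res = 483.75 deg C


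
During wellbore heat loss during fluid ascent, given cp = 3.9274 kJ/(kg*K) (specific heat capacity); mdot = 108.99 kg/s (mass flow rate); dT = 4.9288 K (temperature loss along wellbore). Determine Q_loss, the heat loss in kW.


Q_loss = mdot * cp * dT
Q_loss = 108.99 * 3.9274 * 4.9288
Q_loss = 2109.8 kW


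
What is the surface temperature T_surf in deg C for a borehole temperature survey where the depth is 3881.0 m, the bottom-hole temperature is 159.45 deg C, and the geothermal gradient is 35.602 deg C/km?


T_surf = T_d - grad * d / 1000
T_surf = 159.45 - 35.602 * 3881.0 / 1000
T_surf = 21.279 deg C


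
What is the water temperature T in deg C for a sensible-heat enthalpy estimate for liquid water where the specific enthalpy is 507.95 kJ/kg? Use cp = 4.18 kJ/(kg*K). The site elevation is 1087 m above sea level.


T = h / cp
T = 507.95 / 4.18
T = 121.52 deg C


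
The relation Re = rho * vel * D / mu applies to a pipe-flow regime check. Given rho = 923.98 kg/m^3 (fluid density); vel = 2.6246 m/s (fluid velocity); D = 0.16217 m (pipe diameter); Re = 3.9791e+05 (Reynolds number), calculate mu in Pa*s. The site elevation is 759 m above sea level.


mu = rho * vel * D / Re
mu = 923.98 * 2.6246 * 0.16217 / 3.9791e+05
mu = 0.00098835 Pa*s


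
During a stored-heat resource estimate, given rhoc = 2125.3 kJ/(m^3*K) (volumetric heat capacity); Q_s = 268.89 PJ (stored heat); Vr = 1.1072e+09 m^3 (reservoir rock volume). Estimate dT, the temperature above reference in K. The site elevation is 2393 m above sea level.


dT = Q_s * 1e12 / (Vr * rhoc)
dT = 268.89 * 1e12 / (1.1072e+09 * 2125.3)
dT = 114.27 K


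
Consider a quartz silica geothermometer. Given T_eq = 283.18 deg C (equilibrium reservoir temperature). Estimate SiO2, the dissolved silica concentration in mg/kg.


SiO2 = 10^(5.19 - 1309/(T_eq + 273.15))
SiO2 = 10^(5.19 - 1309/(283.18 + 273.15))
SiO2 = 687.19 mg/kg


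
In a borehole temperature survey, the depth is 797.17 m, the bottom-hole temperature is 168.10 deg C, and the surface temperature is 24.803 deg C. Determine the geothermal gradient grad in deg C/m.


grad = (T_d - T_surf) / d * 1000
grad = (168.10 - 24.803) / 797.17 * 1000
grad = 179.7571 deg C/km
Convert: 179.7571 deg C/km * 0.001 = 0.17976 deg C/m
grad = 0.17976 deg C/m


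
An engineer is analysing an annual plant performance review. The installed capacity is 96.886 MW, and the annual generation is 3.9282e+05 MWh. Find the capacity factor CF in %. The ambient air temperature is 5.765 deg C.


CF = E_a / (cap * 8760) * 100
CF = 3.9282e+05 / (96.886 * 8760) * 100
CF = 46.284 %


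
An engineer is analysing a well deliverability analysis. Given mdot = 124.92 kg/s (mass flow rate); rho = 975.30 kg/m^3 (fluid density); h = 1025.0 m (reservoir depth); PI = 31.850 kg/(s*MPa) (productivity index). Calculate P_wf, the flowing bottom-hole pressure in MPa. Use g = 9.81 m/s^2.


Step 1: P_i = rho*g*h/1e6 = 975.3*9.81*1025.0/1e6 = 9.806885 MPa
Step 2: P_wf = P_i - mdot/PI = 9.806885 - 124.92/31.85 = 5.8847 MPa
P_wf = 5.8847 MPa


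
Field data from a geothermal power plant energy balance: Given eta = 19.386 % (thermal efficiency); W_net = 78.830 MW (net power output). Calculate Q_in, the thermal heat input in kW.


Q_in = W_net / (eta / 100)
Q_in = 78.830 / (19.386 / 100)
Q_in = 406.6337 MW
Convert: 406.6337 MW * 1000.0 = 4.0663e+05 kW
Q_in = 4.0663e+05 kW


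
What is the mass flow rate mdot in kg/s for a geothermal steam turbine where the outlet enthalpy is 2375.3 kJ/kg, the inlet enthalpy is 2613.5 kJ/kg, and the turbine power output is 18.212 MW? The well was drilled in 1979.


mdot = P * 1000 / (h_in - h_out)
mdot = 18.212 * 1000 / (2613.5 - 2375.3)
mdot = 76.457 kg/s


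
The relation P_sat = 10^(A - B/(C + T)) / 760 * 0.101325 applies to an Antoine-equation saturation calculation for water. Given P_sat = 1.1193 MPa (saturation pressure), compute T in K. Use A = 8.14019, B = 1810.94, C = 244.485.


T = B / (A - log10(P_sat * 760 / 0.101325)) - C
T = 1810.94 / (8.14019 - log10(1.1193 * 760 / 0.101325)) - 244.485
T = 185.0399 deg C
Convert to K: 185.0399 + 273.15 = 458.19 K
T = 458.19 K


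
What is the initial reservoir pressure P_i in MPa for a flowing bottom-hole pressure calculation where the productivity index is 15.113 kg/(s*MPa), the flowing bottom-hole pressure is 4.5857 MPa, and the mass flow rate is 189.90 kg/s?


P_i = P_wf + mdot / PI
P_i = 4.5857 + 189.90 / 15.113
P_i = 17.151 MPa


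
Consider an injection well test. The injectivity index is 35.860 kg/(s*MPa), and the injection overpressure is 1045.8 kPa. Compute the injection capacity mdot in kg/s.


mdot = II * dP / 1000
mdot = 35.860 * 1045.8 / 1000
mdot = 37.502 kg/s


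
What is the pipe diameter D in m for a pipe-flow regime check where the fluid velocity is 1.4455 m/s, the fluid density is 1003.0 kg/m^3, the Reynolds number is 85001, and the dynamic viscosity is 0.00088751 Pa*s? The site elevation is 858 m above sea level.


D = Re * mu / (rho * vel)
D = 85001 * 0.00088751 / (1003.0 * 1.4455)
D = 0.052033 m


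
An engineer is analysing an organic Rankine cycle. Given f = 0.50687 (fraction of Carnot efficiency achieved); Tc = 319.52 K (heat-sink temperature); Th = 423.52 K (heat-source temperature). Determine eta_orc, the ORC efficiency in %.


eta_orc = (1 - Tc/Th) * f * 100
eta_orc = (1 - 319.52/423.52) * 0.50687 * 100
eta_orc = 12.447 %


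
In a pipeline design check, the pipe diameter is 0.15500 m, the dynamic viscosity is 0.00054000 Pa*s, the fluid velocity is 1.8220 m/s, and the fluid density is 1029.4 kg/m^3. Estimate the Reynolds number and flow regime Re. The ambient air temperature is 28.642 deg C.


Step 1: Re = rho*vel*D/mu = 1029.4*1.822*0.155/0.00054 = 5.3836e+05
Step 2: Re = 5.3836e+05 > 4000, so flow is turbulent.
Re = 5.3836e+05 (turbulent)


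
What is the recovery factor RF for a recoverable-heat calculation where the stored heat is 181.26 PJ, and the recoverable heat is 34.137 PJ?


RF = Q_rec / Q_s
RF = 34.137 / 181.26
RF = 0.18833


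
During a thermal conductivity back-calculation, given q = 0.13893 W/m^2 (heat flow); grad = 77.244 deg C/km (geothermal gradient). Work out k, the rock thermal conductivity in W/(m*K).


k = q / (grad / 1000)
k = 0.13893 / (77.244 / 1000)
k = 1.7986 W/(m*K)


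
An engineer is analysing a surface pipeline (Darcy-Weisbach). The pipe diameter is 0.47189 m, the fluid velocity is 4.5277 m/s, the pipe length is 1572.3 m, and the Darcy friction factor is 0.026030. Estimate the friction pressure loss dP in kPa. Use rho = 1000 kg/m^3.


dP = f * (L/D) * (rho*vel^2/2) / 1000
dP = 0.026030 * (1572.3/0.47189) * (1000*4.5277^2/2) / 1000
dP = 888.98 kPa


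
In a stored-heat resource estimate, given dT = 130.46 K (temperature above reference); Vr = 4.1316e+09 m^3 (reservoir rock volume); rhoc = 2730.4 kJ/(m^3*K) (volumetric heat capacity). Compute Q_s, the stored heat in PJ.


Q_s = Vr * rhoc * dT / 1e12
Q_s = 4.1316e+09 * 2730.4 * 130.46 / 1e12
Q_s = 1471.7 PJ


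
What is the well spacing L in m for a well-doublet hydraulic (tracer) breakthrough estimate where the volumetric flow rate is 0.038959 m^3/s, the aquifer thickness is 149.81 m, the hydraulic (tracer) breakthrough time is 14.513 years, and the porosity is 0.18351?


L = sqrt(t_bt*365.25*86400*3*Qv / (pi*hr*phi))
L = sqrt(14.513*365.25*86400*3*0.038959 / (pi*149.81*0.18351))
L = 787.26 m


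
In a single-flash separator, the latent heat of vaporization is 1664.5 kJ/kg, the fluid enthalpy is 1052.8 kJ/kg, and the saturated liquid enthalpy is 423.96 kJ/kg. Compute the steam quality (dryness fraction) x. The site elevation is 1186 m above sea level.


x = (h - hf) / hfg
x = (1052.8 - 423.96) / 1664.5
x = 0.37780


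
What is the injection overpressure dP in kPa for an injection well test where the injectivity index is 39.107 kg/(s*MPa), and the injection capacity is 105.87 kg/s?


dP = mdot * 1000 / II
dP = 105.87 * 1000 / 39.107
dP = 2707.2 kPa


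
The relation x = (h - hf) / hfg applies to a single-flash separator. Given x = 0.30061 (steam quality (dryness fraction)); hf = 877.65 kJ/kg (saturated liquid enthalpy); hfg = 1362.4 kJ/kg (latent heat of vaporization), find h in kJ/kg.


h = hf + x * hfg
h = 877.65 + 0.30061 * 1362.4
h = 1287.2 kJ/kg


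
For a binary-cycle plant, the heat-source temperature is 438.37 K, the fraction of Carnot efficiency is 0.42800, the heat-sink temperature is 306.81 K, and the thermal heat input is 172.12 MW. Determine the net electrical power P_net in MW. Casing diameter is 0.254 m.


Step 1: eta = (1 - Tc/Th)*f = (1 - 306.81/438.37)*0.428 = 0.1284478
Step 2: P_net = eta * Q_in = 0.1284478 * 172.12 = 22.108 MW
P_net = 22.108 MW


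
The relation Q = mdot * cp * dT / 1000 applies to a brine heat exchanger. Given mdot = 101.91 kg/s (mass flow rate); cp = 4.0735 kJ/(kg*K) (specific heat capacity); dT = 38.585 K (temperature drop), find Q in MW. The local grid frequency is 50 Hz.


Q = mdot * cp * dT / 1000
Q = 101.91 * 4.0735 * 38.585 / 1000
Q = 16.018 MW


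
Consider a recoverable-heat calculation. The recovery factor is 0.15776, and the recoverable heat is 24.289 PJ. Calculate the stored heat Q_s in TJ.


Q_s = Q_rec / RF
Q_s = 24.289 / 0.15776
Q_s = 153.9617 PJ
Convert: 153.9617 PJ * 1000.0 = 1.5396e+05 TJ
Q_s = 1.5396e+05 TJ


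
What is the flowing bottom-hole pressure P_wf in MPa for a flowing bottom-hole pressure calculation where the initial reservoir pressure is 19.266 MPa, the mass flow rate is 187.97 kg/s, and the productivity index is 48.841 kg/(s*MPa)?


P_wf = P_i - mdot / PI
P_wf = 19.266 - 187.97 / 48.841
P_wf = 15.417 MPa


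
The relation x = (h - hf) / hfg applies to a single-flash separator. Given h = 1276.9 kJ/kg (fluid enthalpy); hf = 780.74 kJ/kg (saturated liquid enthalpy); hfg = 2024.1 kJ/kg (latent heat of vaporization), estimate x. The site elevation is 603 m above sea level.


x = (h - hf) / hfg
x = (1276.9 - 780.74) / 2024.1
x = 0.24513


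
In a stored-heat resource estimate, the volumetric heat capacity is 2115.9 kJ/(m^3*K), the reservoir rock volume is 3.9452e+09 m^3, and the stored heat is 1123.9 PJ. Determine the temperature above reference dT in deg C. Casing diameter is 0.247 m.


dT = Q_s * 1e12 / (Vr * rhoc)
dT = 1123.9 * 1e12 / (3.9452e+09 * 2115.9)
dT = 134.6367 K
Convert (temperature difference, 1 K = 1 deg C): 134.6367 K = 134.6367 deg C
dT = 134.64 deg C


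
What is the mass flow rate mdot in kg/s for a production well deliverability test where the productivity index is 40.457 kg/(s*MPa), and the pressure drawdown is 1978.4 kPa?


mdot = PI * dP / 1000
mdot = 40.457 * 1978.4 / 1000
mdot = 80.040 kg/s


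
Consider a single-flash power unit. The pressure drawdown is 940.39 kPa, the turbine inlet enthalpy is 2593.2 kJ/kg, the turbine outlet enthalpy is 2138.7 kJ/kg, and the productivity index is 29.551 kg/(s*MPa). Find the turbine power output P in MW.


Step 1: mdot = PI * dP / 1000 = 29.551 * 940.39 / 1000 = 27.78946 kg/s
Step 2: P = mdot*(h_in - h_out)/1000 = 27.78946*(2593.2 - 2138.7)/1000 = 12.630 MW
P = 12.630 MW


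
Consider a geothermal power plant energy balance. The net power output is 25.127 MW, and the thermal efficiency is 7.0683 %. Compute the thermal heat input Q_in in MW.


Q_in = W_net / (eta / 100)
Q_in = 25.127 / (7.0683 / 100)
Q_in = 355.49 MW


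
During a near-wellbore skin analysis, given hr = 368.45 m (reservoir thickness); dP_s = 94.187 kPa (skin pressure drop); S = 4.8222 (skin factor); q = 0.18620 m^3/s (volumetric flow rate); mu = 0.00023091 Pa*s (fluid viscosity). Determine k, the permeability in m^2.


k = S*q*mu / (2*pi*dP_s*1000*hr)
k = 4.8222*0.18620*0.00023091 / (2*pi*94.187*1000*368.45)
k = 9.5086e-13 m^2


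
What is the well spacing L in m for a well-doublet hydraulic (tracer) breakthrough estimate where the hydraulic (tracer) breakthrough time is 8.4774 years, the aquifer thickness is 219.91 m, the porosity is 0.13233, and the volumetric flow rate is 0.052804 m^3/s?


L = sqrt(t_bt*365.25*86400*3*Qv / (pi*hr*phi))
L = sqrt(8.4774*365.25*86400*3*0.052804 / (pi*219.91*0.13233))
L = 680.85 m


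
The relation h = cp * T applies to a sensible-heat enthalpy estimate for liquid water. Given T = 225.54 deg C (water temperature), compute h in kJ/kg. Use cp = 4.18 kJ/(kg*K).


h = cp * T
h = 4.18 * 225.54
h = 942.76 kJ/kg


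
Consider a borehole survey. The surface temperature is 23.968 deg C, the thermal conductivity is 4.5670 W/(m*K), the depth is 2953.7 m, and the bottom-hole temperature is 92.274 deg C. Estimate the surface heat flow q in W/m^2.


Step 1: grad = (T_d - T_surf)/d * 1000 = (92.274 - 23.968)/2953.7 * 1000 = 23.12557 deg C/km
Step 2: q = k * grad / 1000 = 4.567 * 23.12557 / 1000 = 0.10561 W/m^2
q = 0.10561 W/m^2


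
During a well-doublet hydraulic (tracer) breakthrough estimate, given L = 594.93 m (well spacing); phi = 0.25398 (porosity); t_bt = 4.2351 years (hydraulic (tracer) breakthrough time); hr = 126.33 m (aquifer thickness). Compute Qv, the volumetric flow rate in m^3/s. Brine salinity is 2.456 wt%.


Qv = pi*hr*phi*L^2 / (3*t_bt*365.25*86400)
Qv = pi*126.33*0.25398*594.93^2 / (3*4.2351*365.25*86400)
Qv = 0.088981 m^3/s


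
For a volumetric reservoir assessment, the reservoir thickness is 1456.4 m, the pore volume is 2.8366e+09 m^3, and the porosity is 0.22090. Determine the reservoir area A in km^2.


A = Vp / (1e6 * hr * phi)
A = 2.8366e+09 / (1e6 * 1456.4 * 0.22090)
A = 8.8170 km^2


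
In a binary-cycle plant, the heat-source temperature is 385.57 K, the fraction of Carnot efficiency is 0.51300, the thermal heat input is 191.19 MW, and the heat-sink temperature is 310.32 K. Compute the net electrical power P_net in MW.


Step 1: eta = (1 - Tc/Th)*f = (1 - 310.32/385.57)*0.513 = 0.1001200
Step 2: P_net = eta * Q_in = 0.1001200 * 191.19 = 19.142 MW
P_net = 19.142 MW


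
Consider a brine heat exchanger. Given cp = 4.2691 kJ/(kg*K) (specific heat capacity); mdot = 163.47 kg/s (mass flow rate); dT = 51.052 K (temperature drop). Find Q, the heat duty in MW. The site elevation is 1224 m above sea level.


Q = mdot * cp * dT / 1000
Q = 163.47 * 4.2691 * 51.052 / 1000
Q = 35.628 MW


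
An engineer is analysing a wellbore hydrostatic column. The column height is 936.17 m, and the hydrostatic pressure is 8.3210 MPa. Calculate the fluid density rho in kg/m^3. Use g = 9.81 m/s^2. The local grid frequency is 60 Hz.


rho = P * 1e6 / (g * h)
rho = 8.3210 * 1e6 / (9.81 * 936.17)
rho = 906.05 kg/m^3


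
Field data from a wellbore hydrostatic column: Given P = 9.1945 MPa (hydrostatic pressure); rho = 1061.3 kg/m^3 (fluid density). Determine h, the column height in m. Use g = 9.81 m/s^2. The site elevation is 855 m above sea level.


h = P * 1e6 / (g * rho)
h = 9.1945 * 1e6 / (9.81 * 1061.3)
h = 883.12 m


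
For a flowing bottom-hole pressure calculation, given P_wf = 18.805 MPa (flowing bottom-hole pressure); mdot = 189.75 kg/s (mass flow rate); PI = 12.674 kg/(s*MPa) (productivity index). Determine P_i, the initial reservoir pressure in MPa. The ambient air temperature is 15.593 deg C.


P_i = P_wf + mdot / PI
P_i = 18.805 + 189.75 / 12.674
P_i = 33.777 MPa


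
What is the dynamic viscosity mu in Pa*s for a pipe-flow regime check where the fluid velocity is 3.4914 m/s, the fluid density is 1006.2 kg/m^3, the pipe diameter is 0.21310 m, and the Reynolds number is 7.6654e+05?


mu = rho * vel * D / Re
mu = 1006.2 * 3.4914 * 0.21310 / 7.6654e+05
mu = 0.00097664 Pa*s


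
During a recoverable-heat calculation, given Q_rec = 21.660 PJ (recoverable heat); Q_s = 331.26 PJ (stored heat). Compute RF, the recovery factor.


RF = Q_rec / Q_s
RF = 21.660 / 331.26
RF = 0.065387


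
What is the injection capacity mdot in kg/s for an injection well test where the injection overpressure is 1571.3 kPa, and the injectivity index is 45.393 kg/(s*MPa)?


mdot = II * dP / 1000
mdot = 45.393 * 1571.3 / 1000
mdot = 71.326 kg/s


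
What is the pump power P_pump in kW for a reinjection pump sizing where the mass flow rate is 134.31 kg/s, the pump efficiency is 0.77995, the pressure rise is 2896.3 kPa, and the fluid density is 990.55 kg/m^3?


P_pump = mdot * dP / (rho * eta)
P_pump = 134.31 * 2896.3 / (990.55 * 0.77995)
P_pump = 503.51 kW


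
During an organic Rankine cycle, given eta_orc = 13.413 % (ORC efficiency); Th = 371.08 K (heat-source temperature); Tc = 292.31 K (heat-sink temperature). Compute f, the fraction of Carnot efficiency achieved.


f = (eta_orc/100) / (1 - Tc/Th)
f = (13.413/100) / (1 - 292.31/371.08)
f = 0.63188


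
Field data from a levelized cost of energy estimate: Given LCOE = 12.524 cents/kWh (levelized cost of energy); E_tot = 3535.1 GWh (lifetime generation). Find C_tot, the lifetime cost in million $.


C_tot = LCOE / 100 * E_tot
C_tot = 12.524 / 100 * 3535.1
C_tot = 442.74 million $


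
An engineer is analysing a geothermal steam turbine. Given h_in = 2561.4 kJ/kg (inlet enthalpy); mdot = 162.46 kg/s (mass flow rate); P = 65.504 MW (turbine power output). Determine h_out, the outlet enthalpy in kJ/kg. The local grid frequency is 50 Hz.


h_out = h_in - P * 1000 / mdot
h_out = 2561.4 - 65.504 * 1000 / 162.46
h_out = 2158.2 kJ/kg


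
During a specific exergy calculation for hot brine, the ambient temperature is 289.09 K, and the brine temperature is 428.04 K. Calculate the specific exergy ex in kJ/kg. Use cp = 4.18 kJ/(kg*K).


ex = cp * ((T_b - T_0) - T_0 * ln(T_b/T_0))
ex = 4.18 * ((428.04 - 289.09) - 289.09 * ln(428.04/289.09))
ex = 106.54 kJ/kg


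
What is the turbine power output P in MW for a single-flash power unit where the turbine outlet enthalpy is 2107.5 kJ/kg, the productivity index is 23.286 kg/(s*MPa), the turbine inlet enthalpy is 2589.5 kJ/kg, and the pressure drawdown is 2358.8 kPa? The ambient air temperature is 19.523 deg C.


Step 1: mdot = PI * dP / 1000 = 23.286 * 2358.8 / 1000 = 54.92702 kg/s
Step 2: P = mdot*(h_in - h_out)/1000 = 54.92702*(2589.5 - 2107.5)/1000 = 26.475 MW
P = 26.475 MW


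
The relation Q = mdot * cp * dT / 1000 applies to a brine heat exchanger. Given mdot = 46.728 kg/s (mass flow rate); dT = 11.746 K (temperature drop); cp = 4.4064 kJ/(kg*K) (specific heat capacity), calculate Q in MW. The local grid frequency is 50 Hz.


Q = mdot * cp * dT / 1000
Q = 46.728 * 4.4064 * 11.746 / 1000
Q = 2.4185 MW


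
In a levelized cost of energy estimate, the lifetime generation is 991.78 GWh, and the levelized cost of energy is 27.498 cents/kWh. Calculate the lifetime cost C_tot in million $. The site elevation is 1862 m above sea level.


C_tot = LCOE / 100 * E_tot
C_tot = 27.498 / 100 * 991.78
C_tot = 272.72 million $


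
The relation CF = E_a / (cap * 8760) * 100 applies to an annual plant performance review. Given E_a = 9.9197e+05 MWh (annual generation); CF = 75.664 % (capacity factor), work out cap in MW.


cap = E_a / (CF/100 * 8760)
cap = 9.9197e+05 / (75.664/100 * 8760)
cap = 149.66 MW


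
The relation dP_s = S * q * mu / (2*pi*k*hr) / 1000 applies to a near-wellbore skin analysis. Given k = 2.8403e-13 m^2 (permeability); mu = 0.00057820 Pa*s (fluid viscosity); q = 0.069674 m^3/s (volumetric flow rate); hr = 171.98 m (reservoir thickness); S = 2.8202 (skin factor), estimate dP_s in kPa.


dP_s = S * q * mu / (2*pi*k*hr) / 1000
dP_s = 2.8202 * 0.069674 * 0.00057820 / (2*pi*2.8403e-13*171.98) / 1000
dP_s = 370.17 kPa


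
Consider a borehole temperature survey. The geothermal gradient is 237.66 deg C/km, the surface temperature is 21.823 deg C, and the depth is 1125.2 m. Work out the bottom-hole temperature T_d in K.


T_d = T_surf + grad * d / 1000
T_d = 21.823 + 237.66 * 1125.2 / 1000
T_d = 289.2380 deg C
Convert to K: 289.2380 + 273.15 = 562.39 K
T_d = 562.39 K


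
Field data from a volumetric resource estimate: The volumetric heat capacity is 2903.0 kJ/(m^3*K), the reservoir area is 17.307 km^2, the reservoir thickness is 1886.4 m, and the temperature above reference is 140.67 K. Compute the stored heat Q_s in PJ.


Step 1: Vr = A*1e6*hr = 17.307*1e6*1886.4 = 3.264792e+10 m^3
Step 2: Q_s = Vr*rhoc*dT/1e12 = 3.264792e+10*2903.0*140.67/1e12 = 13332 PJ
Q_s = 13332 PJ


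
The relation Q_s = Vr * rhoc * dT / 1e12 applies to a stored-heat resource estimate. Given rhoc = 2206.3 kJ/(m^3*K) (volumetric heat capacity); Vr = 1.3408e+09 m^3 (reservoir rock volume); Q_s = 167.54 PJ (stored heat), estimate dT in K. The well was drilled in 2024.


dT = Q_s * 1e12 / (Vr * rhoc)
dT = 167.54 * 1e12 / (1.3408e+09 * 2206.3)
dT = 56.636 K


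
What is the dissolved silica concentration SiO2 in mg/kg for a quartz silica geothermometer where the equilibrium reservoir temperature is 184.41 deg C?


SiO2 = 10^(5.19 - 1309/(T_eq + 273.15))
SiO2 = 10^(5.19 - 1309/(184.41 + 273.15))
SiO2 = 213.39 mg/kg


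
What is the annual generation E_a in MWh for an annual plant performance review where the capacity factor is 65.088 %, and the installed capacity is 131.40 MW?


E_a = CF / 100 * cap * 8760
E_a = 65.088 / 100 * 131.40 * 8760
E_a = 7.4920e+05 MWh
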